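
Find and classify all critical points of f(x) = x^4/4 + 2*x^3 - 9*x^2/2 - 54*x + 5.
f'(x) = x^3 + 6*x^2 - 9*x - 54

Solve f'(x) = 0:
  Factor: x^3 + 6*x^2 - 9*x - 54 = (x - 3)*(x + 3)*(x + 6) = 0.
  ⇒ x = -6, -3, 3

f''(x) = 3*x^2 + 12*x - 9
Second-derivative test at each critical point:
  f''(-6) = 27 > 0 → local minimum
  f''(-3) = -18 < 0 → local maximum
  f''(3) = 54 > 0 → local minimum

Critical points: x = -6 (local minimum); x = -3 (local maximum); x = 3 (local minimum)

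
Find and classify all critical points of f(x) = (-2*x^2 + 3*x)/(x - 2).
f'(x) = 2*(-x^2 + 4*x - 3)/(x^2 - 4*x + 4)

Solve f'(x) = 0:
  f'(x) = -2*(x - 3)*(x - 1)/(x - 2)^2; the denominator is positive wherever f is defined, so f'(x) = 0 ⇔ -2*x^2 + 8*x - 6 = 0.
  Factor: -2*x^2 + 8*x - 6 = -2*(x - 3)*(x - 1) = 0.
  ⇒ x = 1, 3

f''(x) = -4/(x^3 - 6*x^2 + 12*x - 8)
Second-derivative test at each critical point:
  f''(1) = 4 > 0 → local minimum
  f''(3) = -4 < 0 → local maximum

Critical points: x = 1 (local minimum); x = 3 (local maximum)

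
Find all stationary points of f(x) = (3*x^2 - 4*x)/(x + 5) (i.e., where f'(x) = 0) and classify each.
f'(x) = (3*x^2 + 30*x - 20)/(x^2 + 10*x + 25)

Solve f'(x) = 0:
  f'(x) = (3*x^2 + 30*x - 20)/(x + 5)^2; the denominator is positive wherever f is defined, so f'(x) = 0 ⇔ 3*x^2 + 30*x - 20 = 0.
  3*x^2 + 30*x - 20 = 0 has no rational roots; quadratic formula: x = (-30 ± √1140)/6.
  ⇒ x = -sqrt(285)/3 - 5 ≈ -10.6273, -5 + sqrt(285)/3 ≈ 0.6273

f''(x) = 190/(x^3 + 15*x^2 + 75*x + 125)
Second-derivative test at each critical point:
  f''(-10.6273) = -1.0662 < 0 → local maximum
  f''(0.6273) = 1.0662 > 0 → local minimum

Critical points: x = -sqrt(285)/3 - 5 ≈ -10.6273 (local maximum); x = -5 + sqrt(285)/3 ≈ 0.6273 (local minimum)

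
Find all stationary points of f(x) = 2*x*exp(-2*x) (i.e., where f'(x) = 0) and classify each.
f'(x) = 2*(1 - 2*x)*exp(-2*x)

Solve f'(x) = 0:
  f'(x) = (2 - 4*x)·exp(-2*x) and exp(-2*x) > 0 for every x, so f'(x) = 0 ⇔ 2 - 4*x = 0.
  Factor: 2 - 4*x = -2*(2*x - 1) = 0.
  ⇒ x = 1/2

f''(x) = 8*(x - 1)*exp(-2*x)
Second-derivative test at each critical point:
  f''(1/2) = -1.4715 < 0 → local maximum

Critical points: x = 1/2 (local maximum)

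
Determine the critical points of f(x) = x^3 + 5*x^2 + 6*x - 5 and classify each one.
f'(x) = 3*x^2 + 10*x + 6

Solve f'(x) = 0:
  3*x^2 + 10*x + 6 = 0 has no rational roots; quadratic formula: x = (-10 ± √28)/6.
  ⇒ x = -5/3 - sqrt(7)/3 ≈ -2.5486, -5/3 + sqrt(7)/3 ≈ -0.7847

f''(x) = 6*x + 10
Second-derivative test at each critical point:
  f''(-2.5486) = -5.2915 < 0 → local maximum
  f''(-0.7847) = 5.2915 > 0 → local minimum

Critical points: x = -5/3 - sqrt(7)/3 ≈ -2.5486 (local maximum); x = -5/3 + sqrt(7)/3 ≈ -0.7847 (local minimum)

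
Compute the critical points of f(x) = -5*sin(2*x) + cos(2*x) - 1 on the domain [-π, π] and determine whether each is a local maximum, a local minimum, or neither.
f'(x) = -2*sin(2*x) - 10*cos(2*x)

Solve f'(x) = 0 on [-π, π]:
  f'(x) = 0 ⇔ -5*cos(2*x) = sin(2*x) ⇔ tan(2*x) = -5, i.e. 2*x = arctan(-5) + nπ; keep the solutions lying in [-π, π].
  ⇒ x = -pi/2 - atan(5)/2 ≈ -2.2575, -atan(5)/2 ≈ -0.6867, -atan(5)/2 + pi/2 ≈ 0.8841, pi - atan(5)/2 ≈ 2.4549

f''(x) = 20*sin(2*x) - 4*cos(2*x)
Second-derivative test at each critical point:
  f''(-2.2575) = 20.3961 > 0 → local minimum
  f''(-0.6867) = -20.3961 < 0 → local maximum
  f''(0.8841) = 20.3961 > 0 → local minimum
  f''(2.4549) = -20.3961 < 0 → local maximum

Critical points: x = -pi/2 - atan(5)/2 ≈ -2.2575 (local minimum); x = -atan(5)/2 ≈ -0.6867 (local maximum); x = -atan(5)/2 + pi/2 ≈ 0.8841 (local minimum); x = pi - atan(5)/2 ≈ 2.4549 (local maximum)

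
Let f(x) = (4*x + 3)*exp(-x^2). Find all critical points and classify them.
f'(x) = 2*(-x*(4*x + 3) + 2)*exp(-x^2)

Solve f'(x) = 0:
  f'(x) = (-8*x^2 - 6*x + 4)·exp(-x^2) and exp(-x^2) > 0 for every x, so f'(x) = 0 ⇔ -8*x^2 - 6*x + 4 = 0.
  Factor: -8*x^2 - 6*x + 4 = -2*(4*x^2 + 3*x - 2); 4*x^2 + 3*x - 2 = 0 has no rational roots; quadratic formula: x = (-3 ± √41)/8.
  ⇒ x = -sqrt(41)/8 - 3/8 ≈ -1.1754, -3/8 + sqrt(41)/8 ≈ 0.4254

f''(x) = 2*(2*x^2*(4*x + 3) - 12*x - 3)*exp(-x^2)
Second-derivative test at each critical point:
  f''(-1.1754) = 3.2168 > 0 → local minimum
  f''(0.4254) = -10.6864 < 0 → local maximum

Critical points: x = -sqrt(41)/8 - 3/8 ≈ -1.1754 (local minimum); x = -3/8 + sqrt(41)/8 ≈ 0.4254 (local maximum)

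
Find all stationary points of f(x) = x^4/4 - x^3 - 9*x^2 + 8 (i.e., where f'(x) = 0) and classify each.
f'(x) = x*(x^2 - 3*x - 18)

Solve f'(x) = 0:
  Factor: x^3 - 3*x^2 - 18*x = x*(x - 6)*(x + 3) = 0.
  ⇒ x = -3, 0, 6

f''(x) = 3*x^2 - 6*x - 18
Second-derivative test at each critical point:
  f''(-3) = 27 > 0 → local minimum
  f''(0) = -18 < 0 → local maximum
  f''(6) = 54 > 0 → local minimum

Critical points: x = -3 (local minimum); x = 0 (local maximum); x = 6 (local minimum)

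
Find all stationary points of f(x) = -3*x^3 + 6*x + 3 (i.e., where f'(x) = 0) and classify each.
f'(x) = 6 - 9*x^2

Solve f'(x) = 0:
  Factor: 6 - 9*x^2 = -3*(3*x^2 - 2); 3*x^2 - 2 = 0 has no rational roots; quadratic formula: x = (0 ± √24)/6.
  ⇒ x = -sqrt(6)/3 ≈ -0.8165, sqrt(6)/3 ≈ 0.8165

f''(x) = -18*x
Second-derivative test at each critical point:
  f''(-0.8165) = 14.6969 > 0 → local minimum
  f''(0.8165) = -14.6969 < 0 → local maximum

Critical points: x = -sqrt(6)/3 ≈ -0.8165 (local minimum); x = sqrt(6)/3 ≈ 0.8165 (local maximum)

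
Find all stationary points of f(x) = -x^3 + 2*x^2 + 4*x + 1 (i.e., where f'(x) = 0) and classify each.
f'(x) = -3*x^2 + 4*x + 4

Solve f'(x) = 0:
  Factor: -3*x^2 + 4*x + 4 = -(x - 2)*(3*x + 2) = 0.
  ⇒ x = -2/3, 2

f''(x) = 4 - 6*x
Second-derivative test at each critical point:
  f''(-2/3) = 8 > 0 → local minimum
  f''(2) = -8 < 0 → local maximum

Critical points: x = -2/3 (local minimum); x = 2 (local maximum)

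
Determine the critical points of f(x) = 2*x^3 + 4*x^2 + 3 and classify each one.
f'(x) = 2*x*(3*x + 4)

Solve f'(x) = 0:
  Factor: 6*x^2 + 8*x = 2*x*(3*x + 4) = 0.
  ⇒ x = -4/3, 0

f''(x) = 12*x + 8
Second-derivative test at each critical point:
  f''(-4/3) = -8 < 0 → local maximum
  f''(0) = 8 > 0 → local minimum

Critical points: x = -4/3 (local maximum); x = 0 (local minimum)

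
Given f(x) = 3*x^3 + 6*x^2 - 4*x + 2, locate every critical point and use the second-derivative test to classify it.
f'(x) = 9*x^2 + 12*x - 4

Solve f'(x) = 0:
  9*x^2 + 12*x - 4 = 0 has no rational roots; quadratic formula: x = (-12 ± √288)/18.
  ⇒ x = -2*sqrt(2)/3 - 2/3 ≈ -1.6095, -2/3 + 2*sqrt(2)/3 ≈ 0.2761

f''(x) = 18*x + 12
Second-derivative test at each critical point:
  f''(-1.6095) = -16.9706 < 0 → local maximum
  f''(0.2761) = 16.9706 > 0 → local minimum

Critical points: x = -2*sqrt(2)/3 - 2/3 ≈ -1.6095 (local maximum); x = -2/3 + 2*sqrt(2)/3 ≈ 0.2761 (local minimum)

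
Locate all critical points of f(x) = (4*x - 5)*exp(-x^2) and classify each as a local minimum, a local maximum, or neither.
f'(x) = 2*(-x*(4*x - 5) + 2)*exp(-x^2)

Solve f'(x) = 0:
  f'(x) = (-8*x^2 + 10*x + 4)·exp(-x^2) and exp(-x^2) > 0 for every x, so f'(x) = 0 ⇔ -8*x^2 + 10*x + 4 = 0.
  Factor: -8*x^2 + 10*x + 4 = -2*(4*x^2 - 5*x - 2); 4*x^2 - 5*x - 2 = 0 has no rational roots; quadratic formula: x = (5 ± √57)/8.
  ⇒ x = 5/8 - sqrt(57)/8 ≈ -0.3187, 5/8 + sqrt(57)/8 ≈ 1.5687

f''(x) = 2*(2*x^2*(4*x - 5) - 12*x + 5)*exp(-x^2)
Second-derivative test at each critical point:
  f''(-0.3187) = 13.6411 > 0 → local minimum
  f''(1.5687) = -1.2889 < 0 → local maximum

Critical points: x = 5/8 - sqrt(57)/8 ≈ -0.3187 (local minimum); x = 5/8 + sqrt(57)/8 ≈ 1.5687 (local maximum)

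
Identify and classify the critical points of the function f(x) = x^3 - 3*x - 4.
f'(x) = 3*x^2 - 3

Solve f'(x) = 0:
  Factor: 3*x^2 - 3 = 3*(x - 1)*(x + 1) = 0.
  ⇒ x = -1, 1

f''(x) = 6*x
Second-derivative test at each critical point:
  f''(-1) = -6 < 0 → local maximum
  f''(1) = 6 > 0 → local minimum

Critical points: x = -1 (local maximum); x = 1 (local minimum)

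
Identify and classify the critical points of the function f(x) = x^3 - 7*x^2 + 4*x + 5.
f'(x) = 3*x^2 - 14*x + 4

Solve f'(x) = 0:
  3*x^2 - 14*x + 4 = 0 has no rational roots; quadratic formula: x = (14 ± √148)/6.
  ⇒ x = 7/3 - sqrt(37)/3 ≈ 0.3057, sqrt(37)/3 + 7/3 ≈ 4.3609

f''(x) = 6*x - 14
Second-derivative test at each critical point:
  f''(0.3057) = -12.1655 < 0 → local maximum
  f''(4.3609) = 12.1655 > 0 → local minimum

Critical points: x = 7/3 - sqrt(37)/3 ≈ 0.3057 (local maximum); x = sqrt(37)/3 + 7/3 ≈ 4.3609 (local minimum)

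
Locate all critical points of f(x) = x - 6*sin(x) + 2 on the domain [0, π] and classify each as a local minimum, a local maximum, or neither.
f'(x) = 1 - 6*cos(x)

Solve f'(x) = 0 on [0, π]:
  f'(x) = 0 ⇔ cos(x) = 1/6, i.e. x = ±arccos(1/6) + 2nπ; keep the solutions lying in [0, π].
  ⇒ x = acos(1/6) ≈ 1.4033

f''(x) = 6*sin(x)
Second-derivative test at each critical point:
  f''(1.4033) = 5.9161 > 0 → local minimum

Critical points: x = acos(1/6) ≈ 1.4033 (local minimum)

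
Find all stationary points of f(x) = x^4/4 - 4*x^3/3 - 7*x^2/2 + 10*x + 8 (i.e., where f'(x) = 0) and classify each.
f'(x) = x^3 - 4*x^2 - 7*x + 10

Solve f'(x) = 0:
  Factor: x^3 - 4*x^2 - 7*x + 10 = (x - 5)*(x - 1)*(x + 2) = 0.
  ⇒ x = -2, 1, 5

f''(x) = 3*x^2 - 8*x - 7
Second-derivative test at each critical point:
  f''(-2) = 21 > 0 → local minimum
  f''(1) = -12 < 0 → local maximum
  f''(5) = 28 > 0 → local minimum

Critical points: x = -2 (local minimum); x = 1 (local maximum); x = 5 (local minimum)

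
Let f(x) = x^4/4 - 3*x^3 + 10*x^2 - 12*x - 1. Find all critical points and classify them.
f'(x) = x^3 - 9*x^2 + 20*x - 12

Solve f'(x) = 0:
  Factor: x^3 - 9*x^2 + 20*x - 12 = (x - 6)*(x - 2)*(x - 1) = 0.
  ⇒ x = 1, 2, 6

f''(x) = 3*x^2 - 18*x + 20
Second-derivative test at each critical point:
  f''(1) = 5 > 0 → local minimum
  f''(2) = -4 < 0 → local maximum
  f''(6) = 20 > 0 → local minimum

Critical points: x = 1 (local minimum); x = 2 (local maximum); x = 6 (local minimum)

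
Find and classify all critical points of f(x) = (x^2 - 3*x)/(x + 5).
f'(x) = (x^2 + 10*x - 15)/(x^2 + 10*x + 25)

Solve f'(x) = 0:
  f'(x) = (x^2 + 10*x - 15)/(x + 5)^2; the denominator is positive wherever f is defined, so f'(x) = 0 ⇔ x^2 + 10*x - 15 = 0.
  x^2 + 10*x - 15 = 0 has no rational roots; quadratic formula: x = (-10 ± √160)/2.
  ⇒ x = -2*sqrt(10) - 5 ≈ -11.3246, -5 + 2*sqrt(10) ≈ 1.3246

f''(x) = 80/(x^3 + 15*x^2 + 75*x + 125)
Second-derivative test at each critical point:
  f''(-11.3246) = -0.3162 < 0 → local maximum
  f''(1.3246) = 0.3162 > 0 → local minimum

Critical points: x = -2*sqrt(10) - 5 ≈ -11.3246 (local maximum); x = -5 + 2*sqrt(10) ≈ 1.3246 (local minimum)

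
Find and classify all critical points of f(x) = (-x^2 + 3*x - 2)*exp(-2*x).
f'(x) = (2*x^2 - 8*x + 7)*exp(-2*x)

Solve f'(x) = 0:
  f'(x) = (2*x^2 - 8*x + 7)·exp(-2*x) and exp(-2*x) > 0 for every x, so f'(x) = 0 ⇔ 2*x^2 - 8*x + 7 = 0.
  2*x^2 - 8*x + 7 = 0 has no rational roots; quadratic formula: x = (8 ± √8)/4.
  ⇒ x = 2 - sqrt(2)/2 ≈ 1.2929, sqrt(2)/2 + 2 ≈ 2.7071

f''(x) = 2*(-2*x^2 + 10*x - 11)*exp(-2*x)
Second-derivative test at each critical point:
  f''(1.2929) = -0.2131 < 0 → local maximum
  f''(2.7071) = 0.0126 > 0 → local minimum

Critical points: x = 2 - sqrt(2)/2 ≈ 1.2929 (local maximum); x = sqrt(2)/2 + 2 ≈ 2.7071 (local minimum)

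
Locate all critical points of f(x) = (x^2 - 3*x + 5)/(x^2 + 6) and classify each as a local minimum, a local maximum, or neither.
f'(x) = (3*x^2 + 2*x - 18)/(x^4 + 12*x^2 + 36)

Solve f'(x) = 0:
  f'(x) = (3*x^2 + 2*x - 18)/(x^2 + 6)^2; the denominator is positive wherever f is defined, so f'(x) = 0 ⇔ 3*x^2 + 2*x - 18 = 0.
  3*x^2 + 2*x - 18 = 0 has no rational roots; quadratic formula: x = (-2 ± √220)/6.
  ⇒ x = -sqrt(55)/3 - 1/3 ≈ -2.8054, -1/3 + sqrt(55)/3 ≈ 2.1387

f''(x) = 6*(-x^3 - x^2 + 18*x + 2)/(x^6 + 18*x^4 + 108*x^2 + 216)
Second-derivative test at each critical point:
  f''(-2.8054) = -0.0771 < 0 → local maximum
  f''(2.1387) = 0.1327 > 0 → local minimum

Critical points: x = -sqrt(55)/3 - 1/3 ≈ -2.8054 (local maximum); x = -1/3 + sqrt(55)/3 ≈ 2.1387 (local minimum)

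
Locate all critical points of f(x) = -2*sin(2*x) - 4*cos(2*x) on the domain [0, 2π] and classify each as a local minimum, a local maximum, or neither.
f'(x) = 8*sin(2*x) - 4*cos(2*x)

Solve f'(x) = 0 on [0, 2π]:
  f'(x) = 0 ⇔ -2*cos(2*x) = -4*sin(2*x) ⇔ tan(2*x) = 1/2, i.e. 2*x = arctan(1/2) + nπ; keep the solutions lying in [0, 2π].
  ⇒ x = atan(1/2)/2 ≈ 0.2318, atan(1/2)/2 + pi/2 ≈ 1.8026, atan(1/2)/2 + pi ≈ 3.3734, atan(1/2)/2 + 3*pi/2 ≈ 4.9442

f''(x) = 8*sin(2*x) + 16*cos(2*x)
Second-derivative test at each critical point:
  f''(0.2318) = 17.8885 > 0 → local minimum
  f''(1.8026) = -17.8885 < 0 → local maximum
  f''(3.3734) = 17.8885 > 0 → local minimum
  f''(4.9442) = -17.8885 < 0 → local maximum

Critical points: x = atan(1/2)/2 ≈ 0.2318 (local minimum); x = atan(1/2)/2 + pi/2 ≈ 1.8026 (local maximum); x = atan(1/2)/2 + pi ≈ 3.3734 (local minimum); x = atan(1/2)/2 + 3*pi/2 ≈ 4.9442 (local maximum)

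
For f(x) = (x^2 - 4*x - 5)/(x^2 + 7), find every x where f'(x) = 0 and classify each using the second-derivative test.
f'(x) = 4*(x^2 + 6*x - 7)/(x^4 + 14*x^2 + 49)

Solve f'(x) = 0:
  f'(x) = 4*(x - 1)*(x + 7)/(x^2 + 7)^2; the denominator is positive wherever f is defined, so f'(x) = 0 ⇔ 4*x^2 + 24*x - 28 = 0.
  Factor: 4*x^2 + 24*x - 28 = 4*(x - 1)*(x + 7) = 0.
  ⇒ x = -7, 1

f''(x) = 8*(-x^3 - 9*x^2 + 21*x + 21)/(x^6 + 21*x^4 + 147*x^2 + 343)
Second-derivative test at each critical point:
  f''(-7) = -1/98 < 0 → local maximum
  f''(1) = 1/2 > 0 → local minimum

Critical points: x = -7 (local maximum); x = 1 (local minimum)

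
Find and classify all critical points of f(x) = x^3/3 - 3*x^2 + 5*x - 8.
f'(x) = x^2 - 6*x + 5

Solve f'(x) = 0:
  Factor: x^2 - 6*x + 5 = (x - 5)*(x - 1) = 0.
  ⇒ x = 1, 5

f''(x) = 2*x - 6
Second-derivative test at each critical point:
  f''(1) = -4 < 0 → local maximum
  f''(5) = 4 > 0 → local minimum

Critical points: x = 1 (local maximum); x = 5 (local minimum)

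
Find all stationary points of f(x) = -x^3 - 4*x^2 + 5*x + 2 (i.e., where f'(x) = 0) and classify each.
f'(x) = -3*x^2 - 8*x + 5

Solve f'(x) = 0:
  3*x^2 + 8*x - 5 = 0 has no rational roots; quadratic formula: x = (-8 ± √124)/6.
  ⇒ x = -sqrt(31)/3 - 4/3 ≈ -3.1893, -4/3 + sqrt(31)/3 ≈ 0.5226

f''(x) = -6*x - 8
Second-derivative test at each critical point:
  f''(-3.1893) = 11.1355 > 0 → local minimum
  f''(0.5226) = -11.1355 < 0 → local maximum

Critical points: x = -sqrt(31)/3 - 4/3 ≈ -3.1893 (local minimum); x = -4/3 + sqrt(31)/3 ≈ 0.5226 (local maximum)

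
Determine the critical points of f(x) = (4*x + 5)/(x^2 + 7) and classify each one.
f'(x) = 2*(-2*x^2 - 5*x + 14)/(x^4 + 14*x^2 + 49)

Solve f'(x) = 0:
  f'(x) = -2*(2*x^2 + 5*x - 14)/(x^2 + 7)^2; the denominator is positive wherever f is defined, so f'(x) = 0 ⇔ -4*x^2 - 10*x + 28 = 0.
  Factor: -4*x^2 - 10*x + 28 = -2*(2*x^2 + 5*x - 14); 2*x^2 + 5*x - 14 = 0 has no rational roots; quadratic formula: x = (-5 ± √137)/4.
  ⇒ x = -sqrt(137)/4 - 5/4 ≈ -4.1762, -5/4 + sqrt(137)/4 ≈ 1.6762

f''(x) = 2*(4*x^2*(4*x + 5) - (12*x + 5)*(x^2 + 7))/(x^2 + 7)^3
Second-derivative test at each critical point:
  f''(-4.1762) = 0.0392 > 0 → local minimum
  f''(1.6762) = -0.2433 < 0 → local maximum

Critical points: x = -sqrt(137)/4 - 5/4 ≈ -4.1762 (local minimum); x = -5/4 + sqrt(137)/4 ≈ 1.6762 (local maximum)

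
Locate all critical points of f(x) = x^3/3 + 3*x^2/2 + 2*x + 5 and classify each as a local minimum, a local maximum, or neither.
f'(x) = x^2 + 3*x + 2

Solve f'(x) = 0:
  Factor: x^2 + 3*x + 2 = (x + 1)*(x + 2) = 0.
  ⇒ x = -2, -1

f''(x) = 2*x + 3
Second-derivative test at each critical point:
  f''(-2) = -1 < 0 → local maximum
  f''(-1) = 1 > 0 → local minimum

Critical points: x = -2 (local maximum); x = -1 (local minimum)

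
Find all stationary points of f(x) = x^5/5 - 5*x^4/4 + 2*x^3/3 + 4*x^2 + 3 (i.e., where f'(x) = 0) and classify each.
f'(x) = x*(x^3 - 5*x^2 + 2*x + 8)

Solve f'(x) = 0:
  Factor: x^4 - 5*x^3 + 2*x^2 + 8*x = x*(x - 4)*(x - 2)*(x + 1) = 0.
  ⇒ x = -1, 0, 2, 4

f''(x) = 4*x^3 - 15*x^2 + 4*x + 8
Second-derivative test at each critical point:
  f''(-1) = -15 < 0 → local maximum
  f''(0) = 8 > 0 → local minimum
  f''(2) = -12 < 0 → local maximum
  f''(4) = 40 > 0 → local minimum

Critical points: x = -1 (local maximum); x = 0 (local minimum); x = 2 (local maximum); x = 4 (local minimum)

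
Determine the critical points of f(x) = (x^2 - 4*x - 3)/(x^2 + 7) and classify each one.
f'(x) = 4*(x^2 + 5*x - 7)/(x^4 + 14*x^2 + 49)

Solve f'(x) = 0:
  f'(x) = 4*(x^2 + 5*x - 7)/(x^2 + 7)^2; the denominator is positive wherever f is defined, so f'(x) = 0 ⇔ 4*x^2 + 20*x - 28 = 0.
  Factor: 4*x^2 + 20*x - 28 = 4*(x^2 + 5*x - 7); x^2 + 5*x - 7 = 0 has no rational roots; quadratic formula: x = (-5 ± √53)/2.
  ⇒ x = -sqrt(53)/2 - 5/2 ≈ -6.1401, -5/2 + sqrt(53)/2 ≈ 1.1401

f''(x) = 4*(-2*x^3 - 15*x^2 + 42*x + 35)/(x^6 + 21*x^4 + 147*x^2 + 343)
Second-derivative test at each critical point:
  f''(-6.1401) = -0.0146 < 0 → local maximum
  f''(1.1401) = 0.4227 > 0 → local minimum

Critical points: x = -sqrt(53)/2 - 5/2 ≈ -6.1401 (local maximum); x = -5/2 + sqrt(53)/2 ≈ 1.1401 (local minimum)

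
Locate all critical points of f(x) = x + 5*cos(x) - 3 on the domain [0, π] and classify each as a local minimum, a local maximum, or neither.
f'(x) = 1 - 5*sin(x)

Solve f'(x) = 0 on [0, π]:
  f'(x) = 0 ⇔ sin(x) = 1/5, i.e. x = arcsin(1/5) + 2nπ or x = π − arcsin(1/5) + 2nπ; keep the solutions lying in [0, π].
  ⇒ x = asin(1/5) ≈ 0.2014, pi - asin(1/5) ≈ 2.9402

f''(x) = -5*cos(x)
Second-derivative test at each critical point:
  f''(0.2014) = -4.8990 < 0 → local maximum
  f''(2.9402) = 4.8990 > 0 → local minimum

Critical points: x = asin(1/5) ≈ 0.2014 (local maximum); x = pi - asin(1/5) ≈ 2.9402 (local minimum)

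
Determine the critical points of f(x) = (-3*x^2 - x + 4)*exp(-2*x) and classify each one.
f'(x) = (6*x^2 - 4*x - 9)*exp(-2*x)

Solve f'(x) = 0:
  f'(x) = (6*x^2 - 4*x - 9)·exp(-2*x) and exp(-2*x) > 0 for every x, so f'(x) = 0 ⇔ 6*x^2 - 4*x - 9 = 0.
  6*x^2 - 4*x - 9 = 0 has no rational roots; quadratic formula: x = (4 ± √232)/12.
  ⇒ x = 1/3 - sqrt(58)/6 ≈ -0.9360, 1/3 + sqrt(58)/6 ≈ 1.6026

f''(x) = 2*(-6*x^2 + 10*x + 7)*exp(-2*x)
Second-derivative test at each critical point:
  f''(-0.9360) = -99.0171 < 0 → local maximum
  f''(1.6026) = 0.6176 > 0 → local minimum

Critical points: x = 1/3 - sqrt(58)/6 ≈ -0.9360 (local maximum); x = 1/3 + sqrt(58)/6 ≈ 1.6026 (local minimum)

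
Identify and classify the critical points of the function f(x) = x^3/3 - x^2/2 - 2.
f'(x) = x*(x - 1)

Solve f'(x) = 0:
  Factor: x^2 - x = x*(x - 1) = 0.
  ⇒ x = 0, 1

f''(x) = 2*x - 1
Second-derivative test at each critical point:
  f''(0) = -1 < 0 → local maximum
  f''(1) = 1 > 0 → local minimum

Critical points: x = 0 (local maximum); x = 1 (local minimum)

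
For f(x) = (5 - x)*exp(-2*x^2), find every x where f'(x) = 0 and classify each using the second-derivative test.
f'(x) = (4*x*(x - 5) - 1)*exp(-2*x^2)

Solve f'(x) = 0:
  f'(x) = (4*x^2 - 20*x - 1)·exp(-2*x^2) and exp(-2*x^2) > 0 for every x, so f'(x) = 0 ⇔ 4*x^2 - 20*x - 1 = 0.
  4*x^2 - 20*x - 1 = 0 has no rational roots; quadratic formula: x = (20 ± √416)/8.
  ⇒ x = 5/2 - sqrt(26)/2 ≈ -0.0495, 5/2 + sqrt(26)/2 ≈ 5.0495

f''(x) = 4*(4*x^2*(5 - x) + 3*x - 5)*exp(-2*x^2)
Second-derivative test at each critical point:
  f''(-0.0495) = -20.2963 < 0 → local maximum
  f''(5.0495) = 1.454e-21 > 0 → local minimum

Critical points: x = 5/2 - sqrt(26)/2 ≈ -0.0495 (local maximum); x = 5/2 + sqrt(26)/2 ≈ 5.0495 (local minimum)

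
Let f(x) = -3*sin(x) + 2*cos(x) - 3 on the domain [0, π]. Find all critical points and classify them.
f'(x) = -2*sin(x) - 3*cos(x)

Solve f'(x) = 0 on [0, π]:
  f'(x) = 0 ⇔ -3*cos(x) = 2*sin(x) ⇔ tan(x) = -3/2, i.e. x = arctan(-3/2) + nπ; keep the solutions lying in [0, π].
  ⇒ x = pi - atan(3/2) ≈ 2.1588

f''(x) = 3*sin(x) - 2*cos(x)
Second-derivative test at each critical point:
  f''(2.1588) = 3.6056 > 0 → local minimum

Critical points: x = pi - atan(3/2) ≈ 2.1588 (local minimum)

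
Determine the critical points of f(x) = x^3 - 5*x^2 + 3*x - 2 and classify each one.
f'(x) = 3*x^2 - 10*x + 3

Solve f'(x) = 0:
  Factor: 3*x^2 - 10*x + 3 = (x - 3)*(3*x - 1) = 0.
  ⇒ x = 1/3, 3

f''(x) = 6*x - 10
Second-derivative test at each critical point:
  f''(1/3) = -8 < 0 → local maximum
  f''(3) = 8 > 0 → local minimum

Critical points: x = 1/3 (local maximum); x = 3 (local minimum)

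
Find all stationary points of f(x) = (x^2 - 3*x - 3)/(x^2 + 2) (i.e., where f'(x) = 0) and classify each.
f'(x) = (3*x^2 + 10*x - 6)/(x^4 + 4*x^2 + 4)

Solve f'(x) = 0:
  f'(x) = (3*x^2 + 10*x - 6)/(x^2 + 2)^2; the denominator is positive wherever f is defined, so f'(x) = 0 ⇔ 3*x^2 + 10*x - 6 = 0.
  3*x^2 + 10*x - 6 = 0 has no rational roots; quadratic formula: x = (-10 ± √172)/6.
  ⇒ x = -sqrt(43)/3 - 5/3 ≈ -3.8525, -5/3 + sqrt(43)/3 ≈ 0.5191

f''(x) = 2*(-3*x^3 - 15*x^2 + 18*x + 10)/(x^6 + 6*x^4 + 12*x^2 + 8)
Second-derivative test at each critical point:
  f''(-3.8525) = -0.0462 < 0 → local maximum
  f''(0.5191) = 2.5462 > 0 → local minimum

Critical points: x = -sqrt(43)/3 - 5/3 ≈ -3.8525 (local maximum); x = -5/3 + sqrt(43)/3 ≈ 0.5191 (local minimum)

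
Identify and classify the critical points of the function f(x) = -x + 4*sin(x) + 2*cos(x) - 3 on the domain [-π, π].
f'(x) = -2*sin(x) + 4*cos(x) - 1

Solve f'(x) = 0 on [-π, π]:
  f'(x) = 0 ⇔ -2*sin(x) + 4*cos(x) = 1. Write the left side as R·cos(x + φ) with R = √(4² + 2²) = 2*sqrt(5), cos φ = 2*sqrt(5)/5, sin φ = sqrt(5)/5; then cos(x + φ) = sqrt(5)/10. Solve for x and keep the solutions lying in [-π, π].
  ⇒ x = -pi + atan((-2*sqrt(19) - 1)/(2 - sqrt(19))) ≈ -1.8089, atan((-1 + 2*sqrt(19))/(2 + sqrt(19))) ≈ 0.8816

f''(x) = -4*sin(x) - 2*cos(x)
Second-derivative test at each critical point:
  f''(-1.8089) = 4.3589 > 0 → local minimum
  f''(0.8816) = -4.3589 < 0 → local maximum

Critical points: x = -pi + atan((-2*sqrt(19) - 1)/(2 - sqrt(19))) ≈ -1.8089 (local minimum); x = atan((-1 + 2*sqrt(19))/(2 + sqrt(19))) ≈ 0.8816 (local maximum)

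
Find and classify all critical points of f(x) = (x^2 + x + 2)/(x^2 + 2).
f'(x) = (2 - x^2)/(x^4 + 4*x^2 + 4)

Solve f'(x) = 0:
  f'(x) = -(x^2 - 2)/(x^2 + 2)^2; the denominator is positive wherever f is defined, so f'(x) = 0 ⇔ 2 - x^2 = 0.
  x^2 - 2 = 0 has no rational roots; quadratic formula: x = (0 ± √8)/2.
  ⇒ x = -sqrt(2) ≈ -1.4142, sqrt(2) ≈ 1.4142

f''(x) = 2*x*(x^2 - 6)/(x^6 + 6*x^4 + 12*x^2 + 8)
Second-derivative test at each critical point:
  f''(-1.4142) = 0.1768 > 0 → local minimum
  f''(1.4142) = -0.1768 < 0 → local maximum

Critical points: x = -sqrt(2) ≈ -1.4142 (local minimum); x = sqrt(2) ≈ 1.4142 (local maximum)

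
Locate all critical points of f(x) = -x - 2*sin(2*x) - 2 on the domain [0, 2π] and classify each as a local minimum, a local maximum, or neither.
f'(x) = 8*sin(x)^2 - 5

Solve f'(x) = 0 on [0, 2π]:
  f'(x) = 0 ⇔ cos(2*x) = -1/4, i.e. 2*x = ±arccos(-1/4) + 2nπ; keep the solutions lying in [0, 2π].
  ⇒ x = acos(-1/4)/2 ≈ 0.9117, pi - acos(-1/4)/2 ≈ 2.2299, acos(-1/4)/2 + pi ≈ 4.0533, -acos(-1/4)/2 + 2*pi ≈ 5.3714

f''(x) = 8*sin(2*x)
Second-derivative test at each critical point:
  f''(0.9117) = 7.7460 > 0 → local minimum
  f''(2.2299) = -7.7460 < 0 → local maximum
  f''(4.0533) = 7.7460 > 0 → local minimum
  f''(5.3714) = -7.7460 < 0 → local maximum

Critical points: x = acos(-1/4)/2 ≈ 0.9117 (local minimum); x = pi - acos(-1/4)/2 ≈ 2.2299 (local maximum); x = acos(-1/4)/2 + pi ≈ 4.0533 (local minimum); x = -acos(-1/4)/2 + 2*pi ≈ 5.3714 (local maximum)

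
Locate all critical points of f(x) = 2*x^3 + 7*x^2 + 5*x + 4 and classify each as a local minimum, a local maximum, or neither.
f'(x) = 6*x^2 + 14*x + 5

Solve f'(x) = 0:
  6*x^2 + 14*x + 5 = 0 has no rational roots; quadratic formula: x = (-14 ± √76)/12.
  ⇒ x = -7/6 - sqrt(19)/6 ≈ -1.8931, -7/6 + sqrt(19)/6 ≈ -0.4402

f''(x) = 12*x + 14
Second-derivative test at each critical point:
  f''(-1.8931) = -8.7178 < 0 → local maximum
  f''(-0.4402) = 8.7178 > 0 → local minimum

Critical points: x = -7/6 - sqrt(19)/6 ≈ -1.8931 (local maximum); x = -7/6 + sqrt(19)/6 ≈ -0.4402 (local minimum)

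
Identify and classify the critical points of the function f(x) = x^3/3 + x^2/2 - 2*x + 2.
f'(x) = x^2 + x - 2

Solve f'(x) = 0:
  Factor: x^2 + x - 2 = (x - 1)*(x + 2) = 0.
  ⇒ x = -2, 1

f''(x) = 2*x + 1
Second-derivative test at each critical point:
  f''(-2) = -3 < 0 → local maximum
  f''(1) = 3 > 0 → local minimum

Critical points: x = -2 (local maximum); x = 1 (local minimum)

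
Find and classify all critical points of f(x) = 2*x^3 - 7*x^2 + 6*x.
f'(x) = 6*x^2 - 14*x + 6

Solve f'(x) = 0:
  Factor: 6*x^2 - 14*x + 6 = 2*(3*x^2 - 7*x + 3); 3*x^2 - 7*x + 3 = 0 has no rational roots; quadratic formula: x = (7 ± √13)/6.
  ⇒ x = 7/6 - sqrt(13)/6 ≈ 0.5657, sqrt(13)/6 + 7/6 ≈ 1.7676

f''(x) = 12*x - 14
Second-derivative test at each critical point:
  f''(0.5657) = -7.2111 < 0 → local maximum
  f''(1.7676) = 7.2111 > 0 → local minimum

Critical points: x = 7/6 - sqrt(13)/6 ≈ 0.5657 (local maximum); x = sqrt(13)/6 + 7/6 ≈ 1.7676 (local minimum)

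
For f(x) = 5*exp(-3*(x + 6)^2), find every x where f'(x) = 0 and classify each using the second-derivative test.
f'(x) = 30*(-x - 6)*exp(-3*(x + 6)^2)

Solve f'(x) = 0:
  f'(x) = (-30*x - 180)·exp(-3*(x + 6)^2) and exp(-3*(x + 6)^2) > 0 for every x, so f'(x) = 0 ⇔ -30*x - 180 = 0.
  Factor: -30*x - 180 = -30*(x + 6) = 0.
  ⇒ x = -6

f''(x) = 30*(6*(x + 6)^2 - 1)*exp(-3*(x + 6)^2)
Second-derivative test at each critical point:
  f''(-6) = -30 < 0 → local maximum

Critical points: x = -6 (local maximum)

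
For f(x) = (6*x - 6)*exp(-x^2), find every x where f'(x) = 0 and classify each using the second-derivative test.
f'(x) = 6*(-2*x*(x - 1) + 1)*exp(-x^2)

Solve f'(x) = 0:
  f'(x) = (-12*x^2 + 12*x + 6)·exp(-x^2) and exp(-x^2) > 0 for every x, so f'(x) = 0 ⇔ -12*x^2 + 12*x + 6 = 0.
  Factor: -12*x^2 + 12*x + 6 = -6*(2*x^2 - 2*x - 1); 2*x^2 - 2*x - 1 = 0 has no rational roots; quadratic formula: x = (2 ± √12)/4.
  ⇒ x = 1/2 - sqrt(3)/2 ≈ -0.3660, 1/2 + sqrt(3)/2 ≈ 1.3660

f''(x) = 12*(2*x^2*(x - 1) - 3*x + 1)*exp(-x^2)
Second-derivative test at each critical point:
  f''(-0.3660) = 18.1785 > 0 → local minimum
  f''(1.3660) = -3.2162 < 0 → local maximum

Critical points: x = 1/2 - sqrt(3)/2 ≈ -0.3660 (local minimum); x = 1/2 + sqrt(3)/2 ≈ 1.3660 (local maximum)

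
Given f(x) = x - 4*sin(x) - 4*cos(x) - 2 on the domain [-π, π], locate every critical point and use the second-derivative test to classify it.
f'(x) = -4*sqrt(2)*cos(x + pi/4) + 1

Solve f'(x) = 0 on [-π, π]:
  f'(x) = 0 ⇔ 4*sin(x) - 4*cos(x) = -1. Write the left side as R·cos(x + φ) with R = √((-4)² + (-4)²) = 4*sqrt(2), cos φ = -sqrt(2)/2, sin φ = -sqrt(2)/2; then cos(x + φ) = -sqrt(2)/8. Solve for x and keep the solutions lying in [-π, π].
  ⇒ x = -pi + atan((-sqrt(31) - 1)/(1 - sqrt(31))) ≈ -2.1785, atan((-1 + sqrt(31))/(1 + sqrt(31))) ≈ 0.6077

f''(x) = 4*sqrt(2)*sin(x + pi/4)
Second-derivative test at each critical point:
  f''(-2.1785) = -5.5678 < 0 → local maximum
  f''(0.6077) = 5.5678 > 0 → local minimum

Critical points: x = -pi + atan((-sqrt(31) - 1)/(1 - sqrt(31))) ≈ -2.1785 (local maximum); x = atan((-1 + sqrt(31))/(1 + sqrt(31))) ≈ 0.6077 (local minimum)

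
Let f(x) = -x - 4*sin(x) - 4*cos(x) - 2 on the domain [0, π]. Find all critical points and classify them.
f'(x) = -4*sqrt(2)*cos(x + pi/4) - 1

Solve f'(x) = 0 on [0, π]:
  f'(x) = 0 ⇔ 4*sin(x) - 4*cos(x) = 1. Write the left side as R·cos(x + φ) with R = √((-4)² + (-4)²) = 4*sqrt(2), cos φ = -sqrt(2)/2, sin φ = -sqrt(2)/2; then cos(x + φ) = sqrt(2)/8. Solve for x and keep the solutions lying in [0, π].
  ⇒ x = atan((1 + sqrt(31))/(-1 + sqrt(31))) ≈ 0.9631

f''(x) = 4*sqrt(2)*sin(x + pi/4)
Second-derivative test at each critical point:
  f''(0.9631) = 5.5678 > 0 → local minimum

Critical points: x = atan((1 + sqrt(31))/(-1 + sqrt(31))) ≈ 0.9631 (local minimum)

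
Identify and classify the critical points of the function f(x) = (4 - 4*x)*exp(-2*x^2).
f'(x) = 4*(4*x*(x - 1) - 1)*exp(-2*x^2)

Solve f'(x) = 0:
  f'(x) = (16*x^2 - 16*x - 4)·exp(-2*x^2) and exp(-2*x^2) > 0 for every x, so f'(x) = 0 ⇔ 16*x^2 - 16*x - 4 = 0.
  Factor: 16*x^2 - 16*x - 4 = 4*(4*x^2 - 4*x - 1); 4*x^2 - 4*x - 1 = 0 has no rational roots; quadratic formula: x = (4 ± √32)/8.
  ⇒ x = 1/2 - sqrt(2)/2 ≈ -0.2071, 1/2 + sqrt(2)/2 ≈ 1.2071

f''(x) = 16*(4*x^2*(1 - x) + 3*x - 1)*exp(-2*x^2)
Second-derivative test at each critical point:
  f''(-0.2071) = -20.7672 < 0 → local maximum
  f''(1.2071) = 1.2275 > 0 → local minimum

Critical points: x = 1/2 - sqrt(2)/2 ≈ -0.2071 (local maximum); x = 1/2 + sqrt(2)/2 ≈ 1.2071 (local minimum)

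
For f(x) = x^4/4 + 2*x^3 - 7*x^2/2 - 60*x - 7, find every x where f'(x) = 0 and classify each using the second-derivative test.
f'(x) = x^3 + 6*x^2 - 7*x - 60

Solve f'(x) = 0:
  Factor: x^3 + 6*x^2 - 7*x - 60 = (x - 3)*(x + 4)*(x + 5) = 0.
  ⇒ x = -5, -4, 3

f''(x) = 3*x^2 + 12*x - 7
Second-derivative test at each critical point:
  f''(-5) = 8 > 0 → local minimum
  f''(-4) = -7 < 0 → local maximum
  f''(3) = 56 > 0 → local minimum

Critical points: x = -5 (local minimum); x = -4 (local maximum); x = 3 (local minimum)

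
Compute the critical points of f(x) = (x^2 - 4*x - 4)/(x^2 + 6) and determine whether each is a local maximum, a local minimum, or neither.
f'(x) = 4*(x^2 + 5*x - 6)/(x^4 + 12*x^2 + 36)

Solve f'(x) = 0:
  f'(x) = 4*(x - 1)*(x + 6)/(x^2 + 6)^2; the denominator is positive wherever f is defined, so f'(x) = 0 ⇔ 4*x^2 + 20*x - 24 = 0.
  Factor: 4*x^2 + 20*x - 24 = 4*(x - 1)*(x + 6) = 0.
  ⇒ x = -6, 1

f''(x) = 4*(-2*x^3 - 15*x^2 + 36*x + 30)/(x^6 + 18*x^4 + 108*x^2 + 216)
Second-derivative test at each critical point:
  f''(-6) = -1/63 < 0 → local maximum
  f''(1) = 4/7 > 0 → local minimum

Critical points: x = -6 (local maximum); x = 1 (local minimum)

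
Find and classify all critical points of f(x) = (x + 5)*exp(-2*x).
f'(x) = (-2*x - 9)*exp(-2*x)

Solve f'(x) = 0:
  f'(x) = (-2*x - 9)·exp(-2*x) and exp(-2*x) > 0 for every x, so f'(x) = 0 ⇔ -2*x - 9 = 0.
  -2*x - 9 = 0.
  ⇒ x = -9/2

f''(x) = 4*(x + 4)*exp(-2*x)
Second-derivative test at each critical point:
  f''(-9/2) = -16206.1679 < 0 → local maximum

Critical points: x = -9/2 (local maximum)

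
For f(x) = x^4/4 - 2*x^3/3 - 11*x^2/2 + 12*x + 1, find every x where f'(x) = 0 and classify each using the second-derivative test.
f'(x) = x^3 - 2*x^2 - 11*x + 12

Solve f'(x) = 0:
  Factor: x^3 - 2*x^2 - 11*x + 12 = (x - 4)*(x - 1)*(x + 3) = 0.
  ⇒ x = -3, 1, 4

f''(x) = 3*x^2 - 4*x - 11
Second-derivative test at each critical point:
  f''(-3) = 28 > 0 → local minimum
  f''(1) = -12 < 0 → local maximum
  f''(4) = 21 > 0 → local minimum

Critical points: x = -3 (local minimum); x = 1 (local maximum); x = 4 (local minimum)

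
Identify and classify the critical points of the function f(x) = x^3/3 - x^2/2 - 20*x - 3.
f'(x) = x^2 - x - 20

Solve f'(x) = 0:
  Factor: x^2 - x - 20 = (x - 5)*(x + 4) = 0.
  ⇒ x = -4, 5

f''(x) = 2*x - 1
Second-derivative test at each critical point:
  f''(-4) = -9 < 0 → local maximum
  f''(5) = 9 > 0 → local minimum

Critical points: x = -4 (local maximum); x = 5 (local minimum)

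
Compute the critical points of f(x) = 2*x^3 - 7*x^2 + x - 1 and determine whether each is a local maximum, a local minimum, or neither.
f'(x) = 6*x^2 - 14*x + 1

Solve f'(x) = 0:
  6*x^2 - 14*x + 1 = 0 has no rational roots; quadratic formula: x = (14 ± √172)/12.
  ⇒ x = 7/6 - sqrt(43)/6 ≈ 0.0738, sqrt(43)/6 + 7/6 ≈ 2.2596

f''(x) = 12*x - 14
Second-derivative test at each critical point:
  f''(0.0738) = -13.1149 < 0 → local maximum
  f''(2.2596) = 13.1149 > 0 → local minimum

Critical points: x = 7/6 - sqrt(43)/6 ≈ 0.0738 (local maximum); x = sqrt(43)/6 + 7/6 ≈ 2.2596 (local minimum)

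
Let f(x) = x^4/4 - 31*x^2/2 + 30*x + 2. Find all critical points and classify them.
f'(x) = x^3 - 31*x + 30

Solve f'(x) = 0:
  Factor: x^3 - 31*x + 30 = (x - 5)*(x - 1)*(x + 6) = 0.
  ⇒ x = -6, 1, 5

f''(x) = 3*x^2 - 31
Second-derivative test at each critical point:
  f''(-6) = 77 > 0 → local minimum
  f''(1) = -28 < 0 → local maximum
  f''(5) = 44 > 0 → local minimum

Critical points: x = -6 (local minimum); x = 1 (local maximum); x = 5 (local minimum)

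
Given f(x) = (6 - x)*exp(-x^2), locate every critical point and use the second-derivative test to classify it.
f'(x) = (2*x*(x - 6) - 1)*exp(-x^2)

Solve f'(x) = 0:
  f'(x) = (2*x^2 - 12*x - 1)·exp(-x^2) and exp(-x^2) > 0 for every x, so f'(x) = 0 ⇔ 2*x^2 - 12*x - 1 = 0.
  2*x^2 - 12*x - 1 = 0 has no rational roots; quadratic formula: x = (12 ± √152)/4.
  ⇒ x = 3 - sqrt(38)/2 ≈ -0.0822, 3 + sqrt(38)/2 ≈ 6.0822

f''(x) = 2*(2*x^2*(6 - x) + 3*x - 6)*exp(-x^2)
Second-derivative test at each critical point:
  f''(-0.0822) = -12.2458 < 0 → local maximum
  f''(6.0822) = 1.059e-15 > 0 → local minimum

Critical points: x = 3 - sqrt(38)/2 ≈ -0.0822 (local maximum); x = 3 + sqrt(38)/2 ≈ 6.0822 (local minimum)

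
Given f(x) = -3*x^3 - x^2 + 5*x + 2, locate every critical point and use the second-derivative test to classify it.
f'(x) = -9*x^2 - 2*x + 5

Solve f'(x) = 0:
  9*x^2 + 2*x - 5 = 0 has no rational roots; quadratic formula: x = (-2 ± √184)/18.
  ⇒ x = -sqrt(46)/9 - 1/9 ≈ -0.8647, -1/9 + sqrt(46)/9 ≈ 0.6425

f''(x) = -18*x - 2
Second-derivative test at each critical point:
  f''(-0.8647) = 13.5647 > 0 → local minimum
  f''(0.6425) = -13.5647 < 0 → local maximum

Critical points: x = -sqrt(46)/9 - 1/9 ≈ -0.8647 (local minimum); x = -1/9 + sqrt(46)/9 ≈ 0.6425 (local maximum)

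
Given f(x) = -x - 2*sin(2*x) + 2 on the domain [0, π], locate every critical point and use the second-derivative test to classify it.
f'(x) = 8*sin(x)^2 - 5

Solve f'(x) = 0 on [0, π]:
  f'(x) = 0 ⇔ cos(2*x) = -1/4, i.e. 2*x = ±arccos(-1/4) + 2nπ; keep the solutions lying in [0, π].
  ⇒ x = acos(-1/4)/2 ≈ 0.9117, pi - acos(-1/4)/2 ≈ 2.2299

f''(x) = 8*sin(2*x)
Second-derivative test at each critical point:
  f''(0.9117) = 7.7460 > 0 → local minimum
  f''(2.2299) = -7.7460 < 0 → local maximum

Critical points: x = acos(-1/4)/2 ≈ 0.9117 (local minimum); x = pi - acos(-1/4)/2 ≈ 2.2299 (local maximum)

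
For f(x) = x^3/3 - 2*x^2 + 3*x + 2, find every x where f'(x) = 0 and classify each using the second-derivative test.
f'(x) = x^2 - 4*x + 3

Solve f'(x) = 0:
  Factor: x^2 - 4*x + 3 = (x - 3)*(x - 1) = 0.
  ⇒ x = 1, 3

f''(x) = 2*x - 4
Second-derivative test at each critical point:
  f''(1) = -2 < 0 → local maximum
  f''(3) = 2 > 0 → local minimum

Critical points: x = 1 (local maximum); x = 3 (local minimum)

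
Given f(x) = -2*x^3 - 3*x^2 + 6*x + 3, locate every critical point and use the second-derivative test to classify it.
f'(x) = -6*x^2 - 6*x + 6

Solve f'(x) = 0:
  Factor: -6*x^2 - 6*x + 6 = -6*(x^2 + x - 1); x^2 + x - 1 = 0 has no rational roots; quadratic formula: x = (-1 ± √5)/2.
  ⇒ x = -sqrt(5)/2 - 1/2 ≈ -1.6180, -1/2 + sqrt(5)/2 ≈ 0.6180

f''(x) = -12*x - 6
Second-derivative test at each critical point:
  f''(-1.6180) = 13.4164 > 0 → local minimum
  f''(0.6180) = -13.4164 < 0 → local maximum

Critical points: x = -sqrt(5)/2 - 1/2 ≈ -1.6180 (local minimum); x = -1/2 + sqrt(5)/2 ≈ 0.6180 (local maximum)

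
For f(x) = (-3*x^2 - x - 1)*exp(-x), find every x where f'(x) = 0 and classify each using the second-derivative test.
f'(x) = x*(3*x - 5)*exp(-x)

Solve f'(x) = 0:
  f'(x) = (3*x^2 - 5*x)·exp(-x) and exp(-x) > 0 for every x, so f'(x) = 0 ⇔ 3*x^2 - 5*x = 0.
  Factor: 3*x^2 - 5*x = x*(3*x - 5) = 0.
  ⇒ x = 0, 5/3

f''(x) = (-3*x^2 + 11*x - 5)*exp(-x)
Second-derivative test at each critical point:
  f''(0) = -5 < 0 → local maximum
  f''(5/3) = 0.9444 > 0 → local minimum

Critical points: x = 0 (local maximum); x = 5/3 (local minimum)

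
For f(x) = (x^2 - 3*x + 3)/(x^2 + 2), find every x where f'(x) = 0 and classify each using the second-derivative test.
f'(x) = (3*x^2 - 2*x - 6)/(x^4 + 4*x^2 + 4)

Solve f'(x) = 0:
  f'(x) = (3*x^2 - 2*x - 6)/(x^2 + 2)^2; the denominator is positive wherever f is defined, so f'(x) = 0 ⇔ 3*x^2 - 2*x - 6 = 0.
  3*x^2 - 2*x - 6 = 0 has no rational roots; quadratic formula: x = (2 ± √76)/6.
  ⇒ x = 1/3 - sqrt(19)/3 ≈ -1.1196, 1/3 + sqrt(19)/3 ≈ 1.7863

f''(x) = 2*(-3*x^3 + 3*x^2 + 18*x - 2)/(x^6 + 6*x^4 + 12*x^2 + 8)
Second-derivative test at each critical point:
  f''(-1.1196) = -0.8235 < 0 → local maximum
  f''(1.7863) = 0.3235 > 0 → local minimum

Critical points: x = 1/3 - sqrt(19)/3 ≈ -1.1196 (local maximum); x = 1/3 + sqrt(19)/3 ≈ 1.7863 (local minimum)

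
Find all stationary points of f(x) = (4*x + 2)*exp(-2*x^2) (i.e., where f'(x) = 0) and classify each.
f'(x) = 4*(-2*x*(2*x + 1) + 1)*exp(-2*x^2)

Solve f'(x) = 0:
  f'(x) = (-16*x^2 - 8*x + 4)·exp(-2*x^2) and exp(-2*x^2) > 0 for every x, so f'(x) = 0 ⇔ -16*x^2 - 8*x + 4 = 0.
  Factor: -16*x^2 - 8*x + 4 = -4*(4*x^2 + 2*x - 1); 4*x^2 + 2*x - 1 = 0 has no rational roots; quadratic formula: x = (-2 ± √20)/8.
  ⇒ x = -sqrt(5)/4 - 1/4 ≈ -0.8090, -1/4 + sqrt(5)/4 ≈ 0.3090

f''(x) = 8*(4*x^2*(2*x + 1) - 6*x - 1)*exp(-2*x^2)
Second-derivative test at each critical point:
  f''(-0.8090) = 4.8314 > 0 → local minimum
  f''(0.3090) = -14.7786 < 0 → local maximum

Critical points: x = -sqrt(5)/4 - 1/4 ≈ -0.8090 (local minimum); x = -1/4 + sqrt(5)/4 ≈ 0.3090 (local maximum)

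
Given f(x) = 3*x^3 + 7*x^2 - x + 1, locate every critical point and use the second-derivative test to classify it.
f'(x) = 9*x^2 + 14*x - 1

Solve f'(x) = 0:
  9*x^2 + 14*x - 1 = 0 has no rational roots; quadratic formula: x = (-14 ± √232)/18.
  ⇒ x = -sqrt(58)/9 - 7/9 ≈ -1.6240, -7/9 + sqrt(58)/9 ≈ 0.0684

f''(x) = 18*x + 14
Second-derivative test at each critical point:
  f''(-1.6240) = -15.2315 < 0 → local maximum
  f''(0.0684) = 15.2315 > 0 → local minimum

Critical points: x = -sqrt(58)/9 - 7/9 ≈ -1.6240 (local maximum); x = -7/9 + sqrt(58)/9 ≈ 0.0684 (local minimum)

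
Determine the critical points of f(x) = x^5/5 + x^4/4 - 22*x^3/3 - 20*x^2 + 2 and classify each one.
f'(x) = x*(x^3 + x^2 - 22*x - 40)

Solve f'(x) = 0:
  Factor: x^4 + x^3 - 22*x^2 - 40*x = x*(x - 5)*(x + 2)*(x + 4) = 0.
  ⇒ x = -4, -2, 0, 5

f''(x) = 4*x^3 + 3*x^2 - 44*x - 40
Second-derivative test at each critical point:
  f''(-4) = -72 < 0 → local maximum
  f''(-2) = 28 > 0 → local minimum
  f''(0) = -40 < 0 → local maximum
  f''(5) = 315 > 0 → local minimum

Critical points: x = -4 (local maximum); x = -2 (local minimum); x = 0 (local maximum); x = 5 (local minimum)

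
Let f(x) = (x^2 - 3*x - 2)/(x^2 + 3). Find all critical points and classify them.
f'(x) = (3*x^2 + 10*x - 9)/(x^4 + 6*x^2 + 9)

Solve f'(x) = 0:
  f'(x) = (3*x^2 + 10*x - 9)/(x^2 + 3)^2; the denominator is positive wherever f is defined, so f'(x) = 0 ⇔ 3*x^2 + 10*x - 9 = 0.
  3*x^2 + 10*x - 9 = 0 has no rational roots; quadratic formula: x = (-10 ± √208)/6.
  ⇒ x = -2*sqrt(13)/3 - 5/3 ≈ -4.0704, -5/3 + 2*sqrt(13)/3 ≈ 0.7370

f''(x) = 6*(-x^3 - 5*x^2 + 9*x + 5)/(x^6 + 9*x^4 + 27*x^2 + 27)
Second-derivative test at each critical point:
  f''(-4.0704) = -0.0377 < 0 → local maximum
  f''(0.7370) = 1.1488 > 0 → local minimum

Critical points: x = -2*sqrt(13)/3 - 5/3 ≈ -4.0704 (local maximum); x = -5/3 + 2*sqrt(13)/3 ≈ 0.7370 (local minimum)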